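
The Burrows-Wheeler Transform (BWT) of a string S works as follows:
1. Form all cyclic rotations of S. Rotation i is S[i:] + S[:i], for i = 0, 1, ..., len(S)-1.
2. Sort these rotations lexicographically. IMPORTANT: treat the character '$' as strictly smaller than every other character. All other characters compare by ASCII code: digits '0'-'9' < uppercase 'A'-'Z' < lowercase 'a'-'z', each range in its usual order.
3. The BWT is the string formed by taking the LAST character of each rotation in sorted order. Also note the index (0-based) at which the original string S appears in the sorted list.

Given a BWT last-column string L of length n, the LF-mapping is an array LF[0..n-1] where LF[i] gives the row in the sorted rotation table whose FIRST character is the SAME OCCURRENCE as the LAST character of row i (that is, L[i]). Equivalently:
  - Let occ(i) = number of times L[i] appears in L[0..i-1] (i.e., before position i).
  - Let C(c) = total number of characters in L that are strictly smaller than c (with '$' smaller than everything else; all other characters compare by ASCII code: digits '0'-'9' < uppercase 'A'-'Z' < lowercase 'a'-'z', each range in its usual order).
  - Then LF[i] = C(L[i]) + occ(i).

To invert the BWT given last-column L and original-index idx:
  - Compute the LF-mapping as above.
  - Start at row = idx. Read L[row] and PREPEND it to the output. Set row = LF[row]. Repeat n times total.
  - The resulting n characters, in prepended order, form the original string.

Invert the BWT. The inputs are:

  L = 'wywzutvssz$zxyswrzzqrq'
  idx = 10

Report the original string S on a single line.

LF mapping: 11 15 12 17 9 8 10 5 6 18 0 19 14 16 7 13 3 20 21 1 4 2
Walk LF starting at row 10, prepending L[row]:
  step 1: row=10, L[10]='$', prepend. Next row=LF[10]=0
  step 2: row=0, L[0]='w', prepend. Next row=LF[0]=11
  step 3: row=11, L[11]='z', prepend. Next row=LF[11]=19
  step 4: row=19, L[19]='q', prepend. Next row=LF[19]=1
  step 5: row=1, L[1]='y', prepend. Next row=LF[1]=15
  step 6: row=15, L[15]='w', prepend. Next row=LF[15]=13
  step 7: row=13, L[13]='y', prepend. Next row=LF[13]=16
  step 8: row=16, L[16]='r', prepend. Next row=LF[16]=3
  step 9: row=3, L[3]='z', prepend. Next row=LF[3]=17
  step 10: row=17, L[17]='z', prepend. Next row=LF[17]=20
  step 11: row=20, L[20]='r', prepend. Next row=LF[20]=4
  step 12: row=4, L[4]='u', prepend. Next row=LF[4]=9
  step 13: row=9, L[9]='z', prepend. Next row=LF[9]=18
  step 14: row=18, L[18]='z', prepend. Next row=LF[18]=21
  step 15: row=21, L[21]='q', prepend. Next row=LF[21]=2
  step 16: row=2, L[2]='w', prepend. Next row=LF[2]=12
  step 17: row=12, L[12]='x', prepend. Next row=LF[12]=14
  step 18: row=14, L[14]='s', prepend. Next row=LF[14]=7
  step 19: row=7, L[7]='s', prepend. Next row=LF[7]=5
  step 20: row=5, L[5]='t', prepend. Next row=LF[5]=8
  step 21: row=8, L[8]='s', prepend. Next row=LF[8]=6
  step 22: row=6, L[6]='v', prepend. Next row=LF[6]=10
Reversed output: vstssxwqzzurzzrywyqzw$

Answer: vstssxwqzzurzzrywyqzw$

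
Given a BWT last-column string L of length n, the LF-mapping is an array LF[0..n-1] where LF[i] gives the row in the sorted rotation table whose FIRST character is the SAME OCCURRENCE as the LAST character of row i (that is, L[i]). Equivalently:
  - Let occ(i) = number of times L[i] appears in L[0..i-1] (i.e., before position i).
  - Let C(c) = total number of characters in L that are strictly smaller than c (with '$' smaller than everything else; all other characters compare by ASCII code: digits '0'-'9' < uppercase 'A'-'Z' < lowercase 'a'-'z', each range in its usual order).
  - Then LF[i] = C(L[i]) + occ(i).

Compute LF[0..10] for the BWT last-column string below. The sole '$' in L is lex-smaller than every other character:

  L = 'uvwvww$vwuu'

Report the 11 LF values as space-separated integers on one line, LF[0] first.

Answer: 1 4 7 5 8 9 0 6 10 2 3

Derivation:
Char counts: '$':1, 'u':3, 'v':3, 'w':4
C (first-col start): C('$')=0, C('u')=1, C('v')=4, C('w')=7
L[0]='u': occ=0, LF[0]=C('u')+0=1+0=1
L[1]='v': occ=0, LF[1]=C('v')+0=4+0=4
L[2]='w': occ=0, LF[2]=C('w')+0=7+0=7
L[3]='v': occ=1, LF[3]=C('v')+1=4+1=5
L[4]='w': occ=1, LF[4]=C('w')+1=7+1=8
L[5]='w': occ=2, LF[5]=C('w')+2=7+2=9
L[6]='$': occ=0, LF[6]=C('$')+0=0+0=0
L[7]='v': occ=2, LF[7]=C('v')+2=4+2=6
L[8]='w': occ=3, LF[8]=C('w')+3=7+3=10
L[9]='u': occ=1, LF[9]=C('u')+1=1+1=2
L[10]='u': occ=2, LF[10]=C('u')+2=1+2=3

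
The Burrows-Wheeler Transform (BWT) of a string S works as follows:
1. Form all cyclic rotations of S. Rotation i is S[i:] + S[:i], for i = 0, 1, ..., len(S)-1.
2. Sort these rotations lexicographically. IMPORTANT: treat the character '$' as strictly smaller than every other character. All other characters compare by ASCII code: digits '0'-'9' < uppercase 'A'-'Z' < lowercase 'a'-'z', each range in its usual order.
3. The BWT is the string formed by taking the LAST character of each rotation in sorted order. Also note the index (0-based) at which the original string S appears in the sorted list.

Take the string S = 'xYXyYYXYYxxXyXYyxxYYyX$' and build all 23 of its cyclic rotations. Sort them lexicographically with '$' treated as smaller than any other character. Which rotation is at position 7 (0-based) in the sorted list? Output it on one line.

Answer: YXyYYXYYxxXyXYyxxYYyX$x

Derivation:
All 23 rotations (rotation i = S[i:]+S[:i]):
  rot[0] = xYXyYYXYYxxXyXYyxxYYyX$
  rot[1] = YXyYYXYYxxXyXYyxxYYyX$x
  rot[2] = XyYYXYYxxXyXYyxxYYyX$xY
  rot[3] = yYYXYYxxXyXYyxxYYyX$xYX
  rot[4] = YYXYYxxXyXYyxxYYyX$xYXy
  rot[5] = YXYYxxXyXYyxxYYyX$xYXyY
  rot[6] = XYYxxXyXYyxxYYyX$xYXyYY
  rot[7] = YYxxXyXYyxxYYyX$xYXyYYX
  rot[8] = YxxXyXYyxxYYyX$xYXyYYXY
  rot[9] = xxXyXYyxxYYyX$xYXyYYXYY
  rot[10] = xXyXYyxxYYyX$xYXyYYXYYx
  rot[11] = XyXYyxxYYyX$xYXyYYXYYxx
  rot[12] = yXYyxxYYyX$xYXyYYXYYxxX
  rot[13] = XYyxxYYyX$xYXyYYXYYxxXy
  rot[14] = YyxxYYyX$xYXyYYXYYxxXyX
  rot[15] = yxxYYyX$xYXyYYXYYxxXyXY
  rot[16] = xxYYyX$xYXyYYXYYxxXyXYy
  rot[17] = xYYyX$xYXyYYXYYxxXyXYyx
  rot[18] = YYyX$xYXyYYXYYxxXyXYyxx
  rot[19] = YyX$xYXyYYXYYxxXyXYyxxY
  rot[20] = yX$xYXyYYXYYxxXyXYyxxYY
  rot[21] = X$xYXyYYXYYxxXyXYyxxYYy
  rot[22] = $xYXyYYXYYxxXyXYyxxYYyX
Sorted (with $ < everything):
  sorted[0] = $xYXyYYXYYxxXyXYyxxYYyX
  sorted[1] = X$xYXyYYXYYxxXyXYyxxYYy
  sorted[2] = XYYxxXyXYyxxYYyX$xYXyYY
  sorted[3] = XYyxxYYyX$xYXyYYXYYxxXy
  sorted[4] = XyXYyxxYYyX$xYXyYYXYYxx
  sorted[5] = XyYYXYYxxXyXYyxxYYyX$xY
  sorted[6] = YXYYxxXyXYyxxYYyX$xYXyY
  sorted[7] = YXyYYXYYxxXyXYyxxYYyX$x
  sorted[8] = YYXYYxxXyXYyxxYYyX$xYXy
  sorted[9] = YYxxXyXYyxxYYyX$xYXyYYX
  sorted[10] = YYyX$xYXyYYXYYxxXyXYyxx
  sorted[11] = YxxXyXYyxxYYyX$xYXyYYXY
  sorted[12] = YyX$xYXyYYXYYxxXyXYyxxY
  sorted[13] = YyxxYYyX$xYXyYYXYYxxXyX
  sorted[14] = xXyXYyxxYYyX$xYXyYYXYYx
  sorted[15] = xYXyYYXYYxxXyXYyxxYYyX$
  sorted[16] = xYYyX$xYXyYYXYYxxXyXYyx
  sorted[17] = xxXyXYyxxYYyX$xYXyYYXYY
  sorted[18] = xxYYyX$xYXyYYXYYxxXyXYy
  sorted[19] = yX$xYXyYYXYYxxXyXYyxxYY
  sorted[20] = yXYyxxYYyX$xYXyYYXYYxxX
  sorted[21] = yYYXYYxxXyXYyxxYYyX$xYX
  sorted[22] = yxxYYyX$xYXyYYXYYxxXyXY
sorted[7] = YXyYYXYYxxXyXYyxxYYyX$x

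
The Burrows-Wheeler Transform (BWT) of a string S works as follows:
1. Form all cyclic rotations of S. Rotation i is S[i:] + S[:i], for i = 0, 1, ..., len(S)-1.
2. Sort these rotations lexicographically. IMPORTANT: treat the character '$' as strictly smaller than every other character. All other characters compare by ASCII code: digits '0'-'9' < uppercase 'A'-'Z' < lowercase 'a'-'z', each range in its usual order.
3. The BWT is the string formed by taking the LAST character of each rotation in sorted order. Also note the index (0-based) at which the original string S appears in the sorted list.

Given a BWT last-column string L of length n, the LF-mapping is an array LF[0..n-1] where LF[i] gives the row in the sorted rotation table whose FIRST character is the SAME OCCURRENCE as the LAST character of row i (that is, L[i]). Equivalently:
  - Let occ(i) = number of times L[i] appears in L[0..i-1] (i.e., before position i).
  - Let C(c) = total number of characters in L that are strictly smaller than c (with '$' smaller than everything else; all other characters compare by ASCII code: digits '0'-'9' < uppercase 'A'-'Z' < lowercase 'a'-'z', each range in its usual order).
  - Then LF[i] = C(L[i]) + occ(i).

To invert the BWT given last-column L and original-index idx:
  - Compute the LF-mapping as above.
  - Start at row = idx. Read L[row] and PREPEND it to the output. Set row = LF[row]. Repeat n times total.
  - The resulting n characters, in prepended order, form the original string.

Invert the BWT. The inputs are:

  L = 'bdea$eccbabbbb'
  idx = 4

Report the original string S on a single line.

Answer: bbebcbeacbdab$

Derivation:
LF mapping: 3 11 12 1 0 13 9 10 4 2 5 6 7 8
Walk LF starting at row 4, prepending L[row]:
  step 1: row=4, L[4]='$', prepend. Next row=LF[4]=0
  step 2: row=0, L[0]='b', prepend. Next row=LF[0]=3
  step 3: row=3, L[3]='a', prepend. Next row=LF[3]=1
  step 4: row=1, L[1]='d', prepend. Next row=LF[1]=11
  step 5: row=11, L[11]='b', prepend. Next row=LF[11]=6
  step 6: row=6, L[6]='c', prepend. Next row=LF[6]=9
  step 7: row=9, L[9]='a', prepend. Next row=LF[9]=2
  step 8: row=2, L[2]='e', prepend. Next row=LF[2]=12
  step 9: row=12, L[12]='b', prepend. Next row=LF[12]=7
  step 10: row=7, L[7]='c', prepend. Next row=LF[7]=10
  step 11: row=10, L[10]='b', prepend. Next row=LF[10]=5
  step 12: row=5, L[5]='e', prepend. Next row=LF[5]=13
  step 13: row=13, L[13]='b', prepend. Next row=LF[13]=8
  step 14: row=8, L[8]='b', prepend. Next row=LF[8]=4
Reversed output: bbebcbeacbdab$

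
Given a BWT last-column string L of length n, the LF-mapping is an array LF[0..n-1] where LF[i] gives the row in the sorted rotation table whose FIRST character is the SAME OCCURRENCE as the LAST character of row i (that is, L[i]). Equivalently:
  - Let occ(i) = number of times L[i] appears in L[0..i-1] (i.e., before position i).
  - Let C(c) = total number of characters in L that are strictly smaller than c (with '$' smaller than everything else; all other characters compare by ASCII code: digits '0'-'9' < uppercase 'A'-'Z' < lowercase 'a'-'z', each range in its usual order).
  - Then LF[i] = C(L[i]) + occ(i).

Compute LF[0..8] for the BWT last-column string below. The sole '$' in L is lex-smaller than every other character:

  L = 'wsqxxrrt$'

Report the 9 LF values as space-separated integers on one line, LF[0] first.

Char counts: '$':1, 'q':1, 'r':2, 's':1, 't':1, 'w':1, 'x':2
C (first-col start): C('$')=0, C('q')=1, C('r')=2, C('s')=4, C('t')=5, C('w')=6, C('x')=7
L[0]='w': occ=0, LF[0]=C('w')+0=6+0=6
L[1]='s': occ=0, LF[1]=C('s')+0=4+0=4
L[2]='q': occ=0, LF[2]=C('q')+0=1+0=1
L[3]='x': occ=0, LF[3]=C('x')+0=7+0=7
L[4]='x': occ=1, LF[4]=C('x')+1=7+1=8
L[5]='r': occ=0, LF[5]=C('r')+0=2+0=2
L[6]='r': occ=1, LF[6]=C('r')+1=2+1=3
L[7]='t': occ=0, LF[7]=C('t')+0=5+0=5
L[8]='$': occ=0, LF[8]=C('$')+0=0+0=0

Answer: 6 4 1 7 8 2 3 5 0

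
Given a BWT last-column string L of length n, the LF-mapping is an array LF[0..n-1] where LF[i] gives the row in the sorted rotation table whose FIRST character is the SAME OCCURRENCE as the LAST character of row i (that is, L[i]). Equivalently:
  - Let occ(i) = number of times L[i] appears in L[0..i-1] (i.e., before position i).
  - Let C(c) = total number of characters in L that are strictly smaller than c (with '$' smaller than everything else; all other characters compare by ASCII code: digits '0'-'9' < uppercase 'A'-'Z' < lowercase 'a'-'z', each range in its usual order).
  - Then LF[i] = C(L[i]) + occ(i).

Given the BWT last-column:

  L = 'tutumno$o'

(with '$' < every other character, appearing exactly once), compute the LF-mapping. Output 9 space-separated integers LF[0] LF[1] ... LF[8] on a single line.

Answer: 5 7 6 8 1 2 3 0 4

Derivation:
Char counts: '$':1, 'm':1, 'n':1, 'o':2, 't':2, 'u':2
C (first-col start): C('$')=0, C('m')=1, C('n')=2, C('o')=3, C('t')=5, C('u')=7
L[0]='t': occ=0, LF[0]=C('t')+0=5+0=5
L[1]='u': occ=0, LF[1]=C('u')+0=7+0=7
L[2]='t': occ=1, LF[2]=C('t')+1=5+1=6
L[3]='u': occ=1, LF[3]=C('u')+1=7+1=8
L[4]='m': occ=0, LF[4]=C('m')+0=1+0=1
L[5]='n': occ=0, LF[5]=C('n')+0=2+0=2
L[6]='o': occ=0, LF[6]=C('o')+0=3+0=3
L[7]='$': occ=0, LF[7]=C('$')+0=0+0=0
L[8]='o': occ=1, LF[8]=C('o')+1=3+1=4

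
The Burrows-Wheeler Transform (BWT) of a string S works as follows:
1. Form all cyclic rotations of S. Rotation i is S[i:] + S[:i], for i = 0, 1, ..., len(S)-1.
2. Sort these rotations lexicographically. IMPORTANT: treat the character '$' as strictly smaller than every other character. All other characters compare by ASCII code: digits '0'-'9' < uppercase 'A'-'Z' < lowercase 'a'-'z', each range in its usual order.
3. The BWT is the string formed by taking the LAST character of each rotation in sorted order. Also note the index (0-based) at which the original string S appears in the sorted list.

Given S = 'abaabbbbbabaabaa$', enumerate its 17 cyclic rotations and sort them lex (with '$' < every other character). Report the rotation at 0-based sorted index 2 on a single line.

All 17 rotations (rotation i = S[i:]+S[:i]):
  rot[0] = abaabbbbbabaabaa$
  rot[1] = baabbbbbabaabaa$a
  rot[2] = aabbbbbabaabaa$ab
  rot[3] = abbbbbabaabaa$aba
  rot[4] = bbbbbabaabaa$abaa
  rot[5] = bbbbabaabaa$abaab
  rot[6] = bbbabaabaa$abaabb
  rot[7] = bbabaabaa$abaabbb
  rot[8] = babaabaa$abaabbbb
  rot[9] = abaabaa$abaabbbbb
  rot[10] = baabaa$abaabbbbba
  rot[11] = aabaa$abaabbbbbab
  rot[12] = abaa$abaabbbbbaba
  rot[13] = baa$abaabbbbbabaa
  rot[14] = aa$abaabbbbbabaab
  rot[15] = a$abaabbbbbabaaba
  rot[16] = $abaabbbbbabaabaa
Sorted (with $ < everything):
  sorted[0] = $abaabbbbbabaabaa
  sorted[1] = a$abaabbbbbabaaba
  sorted[2] = aa$abaabbbbbabaab
  sorted[3] = aabaa$abaabbbbbab
  sorted[4] = aabbbbbabaabaa$ab
  sorted[5] = abaa$abaabbbbbaba
  sorted[6] = abaabaa$abaabbbbb
  sorted[7] = abaabbbbbabaabaa$
  sorted[8] = abbbbbabaabaa$aba
  sorted[9] = baa$abaabbbbbabaa
  sorted[10] = baabaa$abaabbbbba
  sorted[11] = baabbbbbabaabaa$a
  sorted[12] = babaabaa$abaabbbb
  sorted[13] = bbabaabaa$abaabbb
  sorted[14] = bbbabaabaa$abaabb
  sorted[15] = bbbbabaabaa$abaab
  sorted[16] = bbbbbabaabaa$abaa
sorted[2] = aa$abaabbbbbabaab

Answer: aa$abaabbbbbabaab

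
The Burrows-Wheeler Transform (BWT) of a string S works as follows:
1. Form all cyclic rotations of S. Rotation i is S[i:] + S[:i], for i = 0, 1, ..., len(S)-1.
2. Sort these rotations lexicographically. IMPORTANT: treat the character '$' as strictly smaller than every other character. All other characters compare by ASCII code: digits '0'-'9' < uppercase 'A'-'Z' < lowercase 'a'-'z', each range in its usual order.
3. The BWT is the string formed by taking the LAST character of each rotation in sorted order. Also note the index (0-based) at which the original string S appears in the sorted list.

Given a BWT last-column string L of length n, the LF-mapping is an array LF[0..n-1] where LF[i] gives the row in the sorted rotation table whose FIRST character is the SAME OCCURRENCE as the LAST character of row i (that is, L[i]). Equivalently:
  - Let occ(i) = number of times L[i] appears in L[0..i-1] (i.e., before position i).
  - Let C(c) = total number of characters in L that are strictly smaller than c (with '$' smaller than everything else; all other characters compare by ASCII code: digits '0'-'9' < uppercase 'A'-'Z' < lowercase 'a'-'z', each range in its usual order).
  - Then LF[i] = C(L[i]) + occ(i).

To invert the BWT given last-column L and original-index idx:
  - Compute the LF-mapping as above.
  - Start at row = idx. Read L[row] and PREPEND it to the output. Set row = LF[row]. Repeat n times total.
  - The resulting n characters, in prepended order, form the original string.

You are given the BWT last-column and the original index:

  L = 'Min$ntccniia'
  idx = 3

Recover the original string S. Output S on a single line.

Answer: cincinnatiM$

Derivation:
LF mapping: 1 5 8 0 9 11 3 4 10 6 7 2
Walk LF starting at row 3, prepending L[row]:
  step 1: row=3, L[3]='$', prepend. Next row=LF[3]=0
  step 2: row=0, L[0]='M', prepend. Next row=LF[0]=1
  step 3: row=1, L[1]='i', prepend. Next row=LF[1]=5
  step 4: row=5, L[5]='t', prepend. Next row=LF[5]=11
  step 5: row=11, L[11]='a', prepend. Next row=LF[11]=2
  step 6: row=2, L[2]='n', prepend. Next row=LF[2]=8
  step 7: row=8, L[8]='n', prepend. Next row=LF[8]=10
  step 8: row=10, L[10]='i', prepend. Next row=LF[10]=7
  step 9: row=7, L[7]='c', prepend. Next row=LF[7]=4
  step 10: row=4, L[4]='n', prepend. Next row=LF[4]=9
  step 11: row=9, L[9]='i', prepend. Next row=LF[9]=6
  step 12: row=6, L[6]='c', prepend. Next row=LF[6]=3
Reversed output: cincinnatiM$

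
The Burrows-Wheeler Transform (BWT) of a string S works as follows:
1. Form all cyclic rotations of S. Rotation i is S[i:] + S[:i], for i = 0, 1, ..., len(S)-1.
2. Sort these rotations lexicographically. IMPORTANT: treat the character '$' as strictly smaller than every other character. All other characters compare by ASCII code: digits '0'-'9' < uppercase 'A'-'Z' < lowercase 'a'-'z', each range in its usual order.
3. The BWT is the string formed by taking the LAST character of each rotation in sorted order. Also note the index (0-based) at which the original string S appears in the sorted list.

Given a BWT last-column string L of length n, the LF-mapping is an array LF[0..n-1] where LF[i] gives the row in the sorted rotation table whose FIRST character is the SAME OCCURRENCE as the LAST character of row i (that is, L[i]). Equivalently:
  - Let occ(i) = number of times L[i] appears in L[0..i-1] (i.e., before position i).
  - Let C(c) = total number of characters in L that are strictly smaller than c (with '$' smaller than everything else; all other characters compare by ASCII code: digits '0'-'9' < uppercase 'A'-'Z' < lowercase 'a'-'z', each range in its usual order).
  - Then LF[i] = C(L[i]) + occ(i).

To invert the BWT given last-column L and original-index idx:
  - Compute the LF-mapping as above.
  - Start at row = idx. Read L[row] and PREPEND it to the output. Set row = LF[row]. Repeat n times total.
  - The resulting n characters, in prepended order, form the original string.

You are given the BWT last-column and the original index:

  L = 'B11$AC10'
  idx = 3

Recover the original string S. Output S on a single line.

Answer: 110CA1B$

Derivation:
LF mapping: 6 2 3 0 5 7 4 1
Walk LF starting at row 3, prepending L[row]:
  step 1: row=3, L[3]='$', prepend. Next row=LF[3]=0
  step 2: row=0, L[0]='B', prepend. Next row=LF[0]=6
  step 3: row=6, L[6]='1', prepend. Next row=LF[6]=4
  step 4: row=4, L[4]='A', prepend. Next row=LF[4]=5
  step 5: row=5, L[5]='C', prepend. Next row=LF[5]=7
  step 6: row=7, L[7]='0', prepend. Next row=LF[7]=1
  step 7: row=1, L[1]='1', prepend. Next row=LF[1]=2
  step 8: row=2, L[2]='1', prepend. Next row=LF[2]=3
Reversed output: 110CA1B$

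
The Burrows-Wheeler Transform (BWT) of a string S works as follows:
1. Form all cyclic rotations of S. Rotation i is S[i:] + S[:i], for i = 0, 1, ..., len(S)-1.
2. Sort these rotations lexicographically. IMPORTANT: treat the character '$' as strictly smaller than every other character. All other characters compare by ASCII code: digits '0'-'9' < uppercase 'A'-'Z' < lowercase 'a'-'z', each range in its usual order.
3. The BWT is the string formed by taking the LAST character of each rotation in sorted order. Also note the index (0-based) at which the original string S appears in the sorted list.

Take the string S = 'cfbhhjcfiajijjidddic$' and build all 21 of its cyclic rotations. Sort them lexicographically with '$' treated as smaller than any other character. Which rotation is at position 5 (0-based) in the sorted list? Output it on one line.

Answer: cfiajijjidddic$cfbhhj

Derivation:
All 21 rotations (rotation i = S[i:]+S[:i]):
  rot[0] = cfbhhjcfiajijjidddic$
  rot[1] = fbhhjcfiajijjidddic$c
  rot[2] = bhhjcfiajijjidddic$cf
  rot[3] = hhjcfiajijjidddic$cfb
  rot[4] = hjcfiajijjidddic$cfbh
  rot[5] = jcfiajijjidddic$cfbhh
  rot[6] = cfiajijjidddic$cfbhhj
  rot[7] = fiajijjidddic$cfbhhjc
  rot[8] = iajijjidddic$cfbhhjcf
  rot[9] = ajijjidddic$cfbhhjcfi
  rot[10] = jijjidddic$cfbhhjcfia
  rot[11] = ijjidddic$cfbhhjcfiaj
  rot[12] = jjidddic$cfbhhjcfiaji
  rot[13] = jidddic$cfbhhjcfiajij
  rot[14] = idddic$cfbhhjcfiajijj
  rot[15] = dddic$cfbhhjcfiajijji
  rot[16] = ddic$cfbhhjcfiajijjid
  rot[17] = dic$cfbhhjcfiajijjidd
  rot[18] = ic$cfbhhjcfiajijjiddd
  rot[19] = c$cfbhhjcfiajijjidddi
  rot[20] = $cfbhhjcfiajijjidddic
Sorted (with $ < everything):
  sorted[0] = $cfbhhjcfiajijjidddic
  sorted[1] = ajijjidddic$cfbhhjcfi
  sorted[2] = bhhjcfiajijjidddic$cf
  sorted[3] = c$cfbhhjcfiajijjidddi
  sorted[4] = cfbhhjcfiajijjidddic$
  sorted[5] = cfiajijjidddic$cfbhhj
  sorted[6] = dddic$cfbhhjcfiajijji
  sorted[7] = ddic$cfbhhjcfiajijjid
  sorted[8] = dic$cfbhhjcfiajijjidd
  sorted[9] = fbhhjcfiajijjidddic$c
  sorted[10] = fiajijjidddic$cfbhhjc
  sorted[11] = hhjcfiajijjidddic$cfb
  sorted[12] = hjcfiajijjidddic$cfbh
  sorted[13] = iajijjidddic$cfbhhjcf
  sorted[14] = ic$cfbhhjcfiajijjiddd
  sorted[15] = idddic$cfbhhjcfiajijj
  sorted[16] = ijjidddic$cfbhhjcfiaj
  sorted[17] = jcfiajijjidddic$cfbhh
  sorted[18] = jidddic$cfbhhjcfiajij
  sorted[19] = jijjidddic$cfbhhjcfia
  sorted[20] = jjidddic$cfbhhjcfiaji
sorted[5] = cfiajijjidddic$cfbhhj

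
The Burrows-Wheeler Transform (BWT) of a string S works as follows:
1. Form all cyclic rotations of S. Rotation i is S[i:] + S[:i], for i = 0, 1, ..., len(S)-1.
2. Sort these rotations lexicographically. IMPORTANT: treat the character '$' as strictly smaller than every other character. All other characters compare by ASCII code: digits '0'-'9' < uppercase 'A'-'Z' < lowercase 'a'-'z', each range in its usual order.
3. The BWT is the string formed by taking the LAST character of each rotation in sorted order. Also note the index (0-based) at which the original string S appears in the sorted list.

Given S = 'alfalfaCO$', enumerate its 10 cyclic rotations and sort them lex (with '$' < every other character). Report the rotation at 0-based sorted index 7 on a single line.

Answer: falfaCO$al

Derivation:
All 10 rotations (rotation i = S[i:]+S[:i]):
  rot[0] = alfalfaCO$
  rot[1] = lfalfaCO$a
  rot[2] = falfaCO$al
  rot[3] = alfaCO$alf
  rot[4] = lfaCO$alfa
  rot[5] = faCO$alfal
  rot[6] = aCO$alfalf
  rot[7] = CO$alfalfa
  rot[8] = O$alfalfaC
  rot[9] = $alfalfaCO
Sorted (with $ < everything):
  sorted[0] = $alfalfaCO
  sorted[1] = CO$alfalfa
  sorted[2] = O$alfalfaC
  sorted[3] = aCO$alfalf
  sorted[4] = alfaCO$alf
  sorted[5] = alfalfaCO$
  sorted[6] = faCO$alfal
  sorted[7] = falfaCO$al
  sorted[8] = lfaCO$alfa
  sorted[9] = lfalfaCO$a
sorted[7] = falfaCO$al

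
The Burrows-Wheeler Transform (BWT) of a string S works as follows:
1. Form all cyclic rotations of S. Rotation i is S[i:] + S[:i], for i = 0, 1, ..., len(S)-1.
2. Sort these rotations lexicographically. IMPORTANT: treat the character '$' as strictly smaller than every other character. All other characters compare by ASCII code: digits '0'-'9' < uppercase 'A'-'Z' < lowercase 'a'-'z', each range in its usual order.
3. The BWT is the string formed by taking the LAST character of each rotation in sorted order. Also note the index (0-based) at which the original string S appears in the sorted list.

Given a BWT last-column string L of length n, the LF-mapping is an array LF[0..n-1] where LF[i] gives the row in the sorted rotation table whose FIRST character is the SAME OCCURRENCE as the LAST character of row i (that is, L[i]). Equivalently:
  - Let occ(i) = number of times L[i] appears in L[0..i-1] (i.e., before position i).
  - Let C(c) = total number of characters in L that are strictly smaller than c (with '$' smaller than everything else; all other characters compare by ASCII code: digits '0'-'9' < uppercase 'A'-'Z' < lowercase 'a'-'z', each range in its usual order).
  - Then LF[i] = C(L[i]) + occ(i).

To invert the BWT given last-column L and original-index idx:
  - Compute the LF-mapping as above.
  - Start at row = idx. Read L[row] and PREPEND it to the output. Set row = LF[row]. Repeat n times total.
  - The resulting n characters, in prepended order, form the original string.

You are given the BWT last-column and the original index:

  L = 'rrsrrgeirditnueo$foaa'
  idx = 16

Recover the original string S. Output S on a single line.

LF mapping: 13 14 18 15 16 7 4 8 17 3 9 19 10 20 5 11 0 6 12 1 2
Walk LF starting at row 16, prepending L[row]:
  step 1: row=16, L[16]='$', prepend. Next row=LF[16]=0
  step 2: row=0, L[0]='r', prepend. Next row=LF[0]=13
  step 3: row=13, L[13]='u', prepend. Next row=LF[13]=20
  step 4: row=20, L[20]='a', prepend. Next row=LF[20]=2
  step 5: row=2, L[2]='s', prepend. Next row=LF[2]=18
  step 6: row=18, L[18]='o', prepend. Next row=LF[18]=12
  step 7: row=12, L[12]='n', prepend. Next row=LF[12]=10
  step 8: row=10, L[10]='i', prepend. Next row=LF[10]=9
  step 9: row=9, L[9]='d', prepend. Next row=LF[9]=3
  step 10: row=3, L[3]='r', prepend. Next row=LF[3]=15
  step 11: row=15, L[15]='o', prepend. Next row=LF[15]=11
  step 12: row=11, L[11]='t', prepend. Next row=LF[11]=19
  step 13: row=19, L[19]='a', prepend. Next row=LF[19]=1
  step 14: row=1, L[1]='r', prepend. Next row=LF[1]=14
  step 15: row=14, L[14]='e', prepend. Next row=LF[14]=5
  step 16: row=5, L[5]='g', prepend. Next row=LF[5]=7
  step 17: row=7, L[7]='i', prepend. Next row=LF[7]=8
  step 18: row=8, L[8]='r', prepend. Next row=LF[8]=17
  step 19: row=17, L[17]='f', prepend. Next row=LF[17]=6
  step 20: row=6, L[6]='e', prepend. Next row=LF[6]=4
  step 21: row=4, L[4]='r', prepend. Next row=LF[4]=16
Reversed output: refrigeratordinosaur$

Answer: refrigeratordinosaur$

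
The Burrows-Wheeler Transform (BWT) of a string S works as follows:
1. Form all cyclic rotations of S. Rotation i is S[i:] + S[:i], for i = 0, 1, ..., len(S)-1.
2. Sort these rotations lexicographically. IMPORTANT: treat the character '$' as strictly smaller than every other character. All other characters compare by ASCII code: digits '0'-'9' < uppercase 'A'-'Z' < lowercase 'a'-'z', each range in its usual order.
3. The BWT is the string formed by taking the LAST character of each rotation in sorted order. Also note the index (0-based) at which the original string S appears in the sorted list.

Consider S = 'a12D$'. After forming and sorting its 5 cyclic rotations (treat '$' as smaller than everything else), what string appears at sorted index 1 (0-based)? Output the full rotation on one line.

Answer: 12D$a

Derivation:
All 5 rotations (rotation i = S[i:]+S[:i]):
  rot[0] = a12D$
  rot[1] = 12D$a
  rot[2] = 2D$a1
  rot[3] = D$a12
  rot[4] = $a12D
Sorted (with $ < everything):
  sorted[0] = $a12D
  sorted[1] = 12D$a
  sorted[2] = 2D$a1
  sorted[3] = D$a12
  sorted[4] = a12D$
sorted[1] = 12D$a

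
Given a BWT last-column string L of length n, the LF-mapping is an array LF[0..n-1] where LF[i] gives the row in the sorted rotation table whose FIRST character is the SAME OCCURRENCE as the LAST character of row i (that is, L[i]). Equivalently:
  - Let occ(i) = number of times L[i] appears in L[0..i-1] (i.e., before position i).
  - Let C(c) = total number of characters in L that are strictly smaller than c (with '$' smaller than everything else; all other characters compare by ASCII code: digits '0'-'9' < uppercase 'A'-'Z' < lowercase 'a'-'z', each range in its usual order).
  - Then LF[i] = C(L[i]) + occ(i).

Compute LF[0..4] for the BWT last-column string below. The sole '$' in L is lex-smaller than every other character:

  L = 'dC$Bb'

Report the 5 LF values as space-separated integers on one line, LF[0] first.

Answer: 4 2 0 1 3

Derivation:
Char counts: '$':1, 'B':1, 'C':1, 'b':1, 'd':1
C (first-col start): C('$')=0, C('B')=1, C('C')=2, C('b')=3, C('d')=4
L[0]='d': occ=0, LF[0]=C('d')+0=4+0=4
L[1]='C': occ=0, LF[1]=C('C')+0=2+0=2
L[2]='$': occ=0, LF[2]=C('$')+0=0+0=0
L[3]='B': occ=0, LF[3]=C('B')+0=1+0=1
L[4]='b': occ=0, LF[4]=C('b')+0=3+0=3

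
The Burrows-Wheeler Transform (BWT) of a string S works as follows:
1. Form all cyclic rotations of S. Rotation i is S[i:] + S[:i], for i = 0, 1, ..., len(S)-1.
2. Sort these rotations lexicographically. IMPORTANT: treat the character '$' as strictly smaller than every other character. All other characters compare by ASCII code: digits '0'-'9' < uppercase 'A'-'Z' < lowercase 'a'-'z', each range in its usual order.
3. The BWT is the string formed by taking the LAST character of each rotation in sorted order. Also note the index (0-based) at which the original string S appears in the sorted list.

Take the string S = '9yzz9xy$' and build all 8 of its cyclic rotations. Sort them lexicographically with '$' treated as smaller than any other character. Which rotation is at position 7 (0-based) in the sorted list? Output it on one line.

All 8 rotations (rotation i = S[i:]+S[:i]):
  rot[0] = 9yzz9xy$
  rot[1] = yzz9xy$9
  rot[2] = zz9xy$9y
  rot[3] = z9xy$9yz
  rot[4] = 9xy$9yzz
  rot[5] = xy$9yzz9
  rot[6] = y$9yzz9x
  rot[7] = $9yzz9xy
Sorted (with $ < everything):
  sorted[0] = $9yzz9xy
  sorted[1] = 9xy$9yzz
  sorted[2] = 9yzz9xy$
  sorted[3] = xy$9yzz9
  sorted[4] = y$9yzz9x
  sorted[5] = yzz9xy$9
  sorted[6] = z9xy$9yz
  sorted[7] = zz9xy$9y
sorted[7] = zz9xy$9y

Answer: zz9xy$9y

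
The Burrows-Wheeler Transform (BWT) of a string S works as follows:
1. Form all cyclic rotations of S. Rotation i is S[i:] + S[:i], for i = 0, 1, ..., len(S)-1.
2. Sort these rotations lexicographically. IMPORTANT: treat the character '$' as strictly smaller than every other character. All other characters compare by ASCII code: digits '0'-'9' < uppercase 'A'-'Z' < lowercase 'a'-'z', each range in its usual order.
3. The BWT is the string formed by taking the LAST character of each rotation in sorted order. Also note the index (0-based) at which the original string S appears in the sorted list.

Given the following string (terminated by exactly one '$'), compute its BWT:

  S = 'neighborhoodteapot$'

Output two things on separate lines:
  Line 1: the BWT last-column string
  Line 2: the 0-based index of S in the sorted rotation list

Answer: tehotnigre$ohbpaood
10

Derivation:
All 19 rotations (rotation i = S[i:]+S[:i]):
  rot[0] = neighborhoodteapot$
  rot[1] = eighborhoodteapot$n
  rot[2] = ighborhoodteapot$ne
  rot[3] = ghborhoodteapot$nei
  rot[4] = hborhoodteapot$neig
  rot[5] = borhoodteapot$neigh
  rot[6] = orhoodteapot$neighb
  rot[7] = rhoodteapot$neighbo
  rot[8] = hoodteapot$neighbor
  rot[9] = oodteapot$neighborh
  rot[10] = odteapot$neighborho
  rot[11] = dteapot$neighborhoo
  rot[12] = teapot$neighborhood
  rot[13] = eapot$neighborhoodt
  rot[14] = apot$neighborhoodte
  rot[15] = pot$neighborhoodtea
  rot[16] = ot$neighborhoodteap
  rot[17] = t$neighborhoodteapo
  rot[18] = $neighborhoodteapot
Sorted (with $ < everything):
  sorted[0] = $neighborhoodteapot  (last char: 't')
  sorted[1] = apot$neighborhoodte  (last char: 'e')
  sorted[2] = borhoodteapot$neigh  (last char: 'h')
  sorted[3] = dteapot$neighborhoo  (last char: 'o')
  sorted[4] = eapot$neighborhoodt  (last char: 't')
  sorted[5] = eighborhoodteapot$n  (last char: 'n')
  sorted[6] = ghborhoodteapot$nei  (last char: 'i')
  sorted[7] = hborhoodteapot$neig  (last char: 'g')
  sorted[8] = hoodteapot$neighbor  (last char: 'r')
  sorted[9] = ighborhoodteapot$ne  (last char: 'e')
  sorted[10] = neighborhoodteapot$  (last char: '$')
  sorted[11] = odteapot$neighborho  (last char: 'o')
  sorted[12] = oodteapot$neighborh  (last char: 'h')
  sorted[13] = orhoodteapot$neighb  (last char: 'b')
  sorted[14] = ot$neighborhoodteap  (last char: 'p')
  sorted[15] = pot$neighborhoodtea  (last char: 'a')
  sorted[16] = rhoodteapot$neighbo  (last char: 'o')
  sorted[17] = t$neighborhoodteapo  (last char: 'o')
  sorted[18] = teapot$neighborhood  (last char: 'd')
Last column: tehotnigre$ohbpaood
Original string S is at sorted index 10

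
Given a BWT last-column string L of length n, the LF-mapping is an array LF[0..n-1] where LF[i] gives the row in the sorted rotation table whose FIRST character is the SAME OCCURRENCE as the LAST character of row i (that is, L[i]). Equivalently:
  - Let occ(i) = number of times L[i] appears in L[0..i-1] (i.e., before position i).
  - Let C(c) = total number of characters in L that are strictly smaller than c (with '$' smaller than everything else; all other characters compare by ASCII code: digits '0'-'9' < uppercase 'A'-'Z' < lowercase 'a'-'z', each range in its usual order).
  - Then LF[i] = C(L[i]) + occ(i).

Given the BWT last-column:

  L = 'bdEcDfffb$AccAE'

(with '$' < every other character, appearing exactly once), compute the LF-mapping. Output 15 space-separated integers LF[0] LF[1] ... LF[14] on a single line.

Char counts: '$':1, 'A':2, 'D':1, 'E':2, 'b':2, 'c':3, 'd':1, 'f':3
C (first-col start): C('$')=0, C('A')=1, C('D')=3, C('E')=4, C('b')=6, C('c')=8, C('d')=11, C('f')=12
L[0]='b': occ=0, LF[0]=C('b')+0=6+0=6
L[1]='d': occ=0, LF[1]=C('d')+0=11+0=11
L[2]='E': occ=0, LF[2]=C('E')+0=4+0=4
L[3]='c': occ=0, LF[3]=C('c')+0=8+0=8
L[4]='D': occ=0, LF[4]=C('D')+0=3+0=3
L[5]='f': occ=0, LF[5]=C('f')+0=12+0=12
L[6]='f': occ=1, LF[6]=C('f')+1=12+1=13
L[7]='f': occ=2, LF[7]=C('f')+2=12+2=14
L[8]='b': occ=1, LF[8]=C('b')+1=6+1=7
L[9]='$': occ=0, LF[9]=C('$')+0=0+0=0
L[10]='A': occ=0, LF[10]=C('A')+0=1+0=1
L[11]='c': occ=1, LF[11]=C('c')+1=8+1=9
L[12]='c': occ=2, LF[12]=C('c')+2=8+2=10
L[13]='A': occ=1, LF[13]=C('A')+1=1+1=2
L[14]='E': occ=1, LF[14]=C('E')+1=4+1=5

Answer: 6 11 4 8 3 12 13 14 7 0 1 9 10 2 5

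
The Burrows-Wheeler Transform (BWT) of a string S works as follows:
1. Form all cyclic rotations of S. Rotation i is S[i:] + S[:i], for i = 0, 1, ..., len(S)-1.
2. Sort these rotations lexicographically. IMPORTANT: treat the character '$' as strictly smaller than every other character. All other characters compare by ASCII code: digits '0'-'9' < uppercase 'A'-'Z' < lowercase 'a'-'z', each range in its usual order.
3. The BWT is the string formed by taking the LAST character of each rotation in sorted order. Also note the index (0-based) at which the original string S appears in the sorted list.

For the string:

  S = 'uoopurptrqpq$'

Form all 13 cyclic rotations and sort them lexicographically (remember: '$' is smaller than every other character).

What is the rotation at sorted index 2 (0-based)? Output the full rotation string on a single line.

All 13 rotations (rotation i = S[i:]+S[:i]):
  rot[0] = uoopurptrqpq$
  rot[1] = oopurptrqpq$u
  rot[2] = opurptrqpq$uo
  rot[3] = purptrqpq$uoo
  rot[4] = urptrqpq$uoop
  rot[5] = rptrqpq$uoopu
  rot[6] = ptrqpq$uoopur
  rot[7] = trqpq$uoopurp
  rot[8] = rqpq$uoopurpt
  rot[9] = qpq$uoopurptr
  rot[10] = pq$uoopurptrq
  rot[11] = q$uoopurptrqp
  rot[12] = $uoopurptrqpq
Sorted (with $ < everything):
  sorted[0] = $uoopurptrqpq
  sorted[1] = oopurptrqpq$u
  sorted[2] = opurptrqpq$uo
  sorted[3] = pq$uoopurptrq
  sorted[4] = ptrqpq$uoopur
  sorted[5] = purptrqpq$uoo
  sorted[6] = q$uoopurptrqp
  sorted[7] = qpq$uoopurptr
  sorted[8] = rptrqpq$uoopu
  sorted[9] = rqpq$uoopurpt
  sorted[10] = trqpq$uoopurp
  sorted[11] = uoopurptrqpq$
  sorted[12] = urptrqpq$uoop
sorted[2] = opurptrqpq$uo

Answer: opurptrqpq$uo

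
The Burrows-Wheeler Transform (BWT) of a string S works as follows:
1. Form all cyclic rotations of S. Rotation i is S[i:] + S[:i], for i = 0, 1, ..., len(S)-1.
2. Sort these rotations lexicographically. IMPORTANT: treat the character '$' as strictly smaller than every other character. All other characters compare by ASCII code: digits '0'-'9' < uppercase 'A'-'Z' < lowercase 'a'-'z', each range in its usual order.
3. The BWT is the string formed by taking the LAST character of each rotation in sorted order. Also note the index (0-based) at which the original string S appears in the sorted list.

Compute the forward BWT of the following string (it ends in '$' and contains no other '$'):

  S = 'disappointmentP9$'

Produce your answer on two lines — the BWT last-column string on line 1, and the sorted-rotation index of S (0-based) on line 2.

Answer: 9Pts$modteippainn
4

Derivation:
All 17 rotations (rotation i = S[i:]+S[:i]):
  rot[0] = disappointmentP9$
  rot[1] = isappointmentP9$d
  rot[2] = sappointmentP9$di
  rot[3] = appointmentP9$dis
  rot[4] = ppointmentP9$disa
  rot[5] = pointmentP9$disap
  rot[6] = ointmentP9$disapp
  rot[7] = intmentP9$disappo
  rot[8] = ntmentP9$disappoi
  rot[9] = tmentP9$disappoin
  rot[10] = mentP9$disappoint
  rot[11] = entP9$disappointm
  rot[12] = ntP9$disappointme
  rot[13] = tP9$disappointmen
  rot[14] = P9$disappointment
  rot[15] = 9$disappointmentP
  rot[16] = $disappointmentP9
Sorted (with $ < everything):
  sorted[0] = $disappointmentP9  (last char: '9')
  sorted[1] = 9$disappointmentP  (last char: 'P')
  sorted[2] = P9$disappointment  (last char: 't')
  sorted[3] = appointmentP9$dis  (last char: 's')
  sorted[4] = disappointmentP9$  (last char: '$')
  sorted[5] = entP9$disappointm  (last char: 'm')
  sorted[6] = intmentP9$disappo  (last char: 'o')
  sorted[7] = isappointmentP9$d  (last char: 'd')
  sorted[8] = mentP9$disappoint  (last char: 't')
  sorted[9] = ntP9$disappointme  (last char: 'e')
  sorted[10] = ntmentP9$disappoi  (last char: 'i')
  sorted[11] = ointmentP9$disapp  (last char: 'p')
  sorted[12] = pointmentP9$disap  (last char: 'p')
  sorted[13] = ppointmentP9$disa  (last char: 'a')
  sorted[14] = sappointmentP9$di  (last char: 'i')
  sorted[15] = tP9$disappointmen  (last char: 'n')
  sorted[16] = tmentP9$disappoin  (last char: 'n')
Last column: 9Pts$modteippainn
Original string S is at sorted index 4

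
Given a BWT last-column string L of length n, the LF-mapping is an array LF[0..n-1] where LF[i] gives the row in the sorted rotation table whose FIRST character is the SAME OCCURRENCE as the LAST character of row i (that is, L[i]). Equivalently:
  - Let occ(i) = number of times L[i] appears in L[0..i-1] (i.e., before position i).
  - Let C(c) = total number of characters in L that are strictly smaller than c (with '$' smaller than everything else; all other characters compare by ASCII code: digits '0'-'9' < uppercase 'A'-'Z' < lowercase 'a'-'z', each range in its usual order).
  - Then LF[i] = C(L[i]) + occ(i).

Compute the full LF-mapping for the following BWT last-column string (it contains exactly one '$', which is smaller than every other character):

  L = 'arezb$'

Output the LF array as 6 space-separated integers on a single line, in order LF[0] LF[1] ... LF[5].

Char counts: '$':1, 'a':1, 'b':1, 'e':1, 'r':1, 'z':1
C (first-col start): C('$')=0, C('a')=1, C('b')=2, C('e')=3, C('r')=4, C('z')=5
L[0]='a': occ=0, LF[0]=C('a')+0=1+0=1
L[1]='r': occ=0, LF[1]=C('r')+0=4+0=4
L[2]='e': occ=0, LF[2]=C('e')+0=3+0=3
L[3]='z': occ=0, LF[3]=C('z')+0=5+0=5
L[4]='b': occ=0, LF[4]=C('b')+0=2+0=2
L[5]='$': occ=0, LF[5]=C('$')+0=0+0=0

Answer: 1 4 3 5 2 0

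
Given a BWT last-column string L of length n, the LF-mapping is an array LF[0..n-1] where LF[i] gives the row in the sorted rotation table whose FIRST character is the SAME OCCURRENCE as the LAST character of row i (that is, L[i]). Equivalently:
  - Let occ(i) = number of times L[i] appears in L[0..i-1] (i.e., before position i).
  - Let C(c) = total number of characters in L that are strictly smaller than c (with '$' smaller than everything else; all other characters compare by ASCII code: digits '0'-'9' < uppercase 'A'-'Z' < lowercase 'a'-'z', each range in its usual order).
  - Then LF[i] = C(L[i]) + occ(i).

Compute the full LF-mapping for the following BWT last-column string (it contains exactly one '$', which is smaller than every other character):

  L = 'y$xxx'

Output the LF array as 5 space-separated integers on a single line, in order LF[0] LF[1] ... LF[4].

Char counts: '$':1, 'x':3, 'y':1
C (first-col start): C('$')=0, C('x')=1, C('y')=4
L[0]='y': occ=0, LF[0]=C('y')+0=4+0=4
L[1]='$': occ=0, LF[1]=C('$')+0=0+0=0
L[2]='x': occ=0, LF[2]=C('x')+0=1+0=1
L[3]='x': occ=1, LF[3]=C('x')+1=1+1=2
L[4]='x': occ=2, LF[4]=C('x')+2=1+2=3

Answer: 4 0 1 2 3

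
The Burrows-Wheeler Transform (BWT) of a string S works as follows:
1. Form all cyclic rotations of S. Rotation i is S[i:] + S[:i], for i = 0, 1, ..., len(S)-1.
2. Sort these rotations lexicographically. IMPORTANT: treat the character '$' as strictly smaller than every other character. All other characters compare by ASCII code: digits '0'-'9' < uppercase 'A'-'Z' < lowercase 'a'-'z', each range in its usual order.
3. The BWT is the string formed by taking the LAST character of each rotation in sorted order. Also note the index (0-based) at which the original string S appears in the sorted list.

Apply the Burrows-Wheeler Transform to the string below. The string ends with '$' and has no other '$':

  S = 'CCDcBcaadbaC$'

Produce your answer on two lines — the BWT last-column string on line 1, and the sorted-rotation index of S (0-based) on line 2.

All 13 rotations (rotation i = S[i:]+S[:i]):
  rot[0] = CCDcBcaadbaC$
  rot[1] = CDcBcaadbaC$C
  rot[2] = DcBcaadbaC$CC
  rot[3] = cBcaadbaC$CCD
  rot[4] = BcaadbaC$CCDc
  rot[5] = caadbaC$CCDcB
  rot[6] = aadbaC$CCDcBc
  rot[7] = adbaC$CCDcBca
  rot[8] = dbaC$CCDcBcaa
  rot[9] = baC$CCDcBcaad
  rot[10] = aC$CCDcBcaadb
  rot[11] = C$CCDcBcaadba
  rot[12] = $CCDcBcaadbaC
Sorted (with $ < everything):
  sorted[0] = $CCDcBcaadbaC  (last char: 'C')
  sorted[1] = BcaadbaC$CCDc  (last char: 'c')
  sorted[2] = C$CCDcBcaadba  (last char: 'a')
  sorted[3] = CCDcBcaadbaC$  (last char: '$')
  sorted[4] = CDcBcaadbaC$C  (last char: 'C')
  sorted[5] = DcBcaadbaC$CC  (last char: 'C')
  sorted[6] = aC$CCDcBcaadb  (last char: 'b')
  sorted[7] = aadbaC$CCDcBc  (last char: 'c')
  sorted[8] = adbaC$CCDcBca  (last char: 'a')
  sorted[9] = baC$CCDcBcaad  (last char: 'd')
  sorted[10] = cBcaadbaC$CCD  (last char: 'D')
  sorted[11] = caadbaC$CCDcB  (last char: 'B')
  sorted[12] = dbaC$CCDcBcaa  (last char: 'a')
Last column: Cca$CCbcadDBa
Original string S is at sorted index 3

Answer: Cca$CCbcadDBa
3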